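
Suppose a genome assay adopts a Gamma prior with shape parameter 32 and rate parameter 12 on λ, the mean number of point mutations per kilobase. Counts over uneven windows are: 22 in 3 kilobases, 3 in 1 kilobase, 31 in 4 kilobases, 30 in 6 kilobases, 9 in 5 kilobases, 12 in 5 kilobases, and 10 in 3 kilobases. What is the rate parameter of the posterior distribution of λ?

Total count: 22 + 3 + 31 + 30 + 9 + 12 + 10 = 117.
Total exposure: 3 + 1 + 4 + 6 + 5 + 5 + 3 = 27 kilobases.
By Gamma–Poisson conjugacy, the posterior is Gamma(α + Σx, β + Σt) = Gamma(32 + 117, 12 + 27) = Gamma(149, 39).

39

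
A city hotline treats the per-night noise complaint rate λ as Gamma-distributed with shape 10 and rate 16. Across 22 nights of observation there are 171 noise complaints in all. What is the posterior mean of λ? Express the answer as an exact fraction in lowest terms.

Total count 171 over total exposure 22 nights.
The Gamma prior is conjugate for the Poisson rate, so λ | data ~ Gamma(10+171, 16+22) = Gamma(181, 38).
Posterior mean = α'/β' = 181/38.

181/38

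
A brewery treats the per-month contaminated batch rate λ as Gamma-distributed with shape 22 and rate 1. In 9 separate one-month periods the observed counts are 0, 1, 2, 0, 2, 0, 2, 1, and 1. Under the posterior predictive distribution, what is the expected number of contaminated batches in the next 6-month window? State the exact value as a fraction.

Total count: 0 + 1 + 2 + 0 + 2 + 0 + 2 + 1 + 1 = 9.
Total exposure: 9 months.
Posterior: α' = 22 + 9 = 31, β' = 1 + 9 = 10.
Predictive mean over a 6-month window = T·E[λ|data] = 6·31/10 = 93/5.

93/5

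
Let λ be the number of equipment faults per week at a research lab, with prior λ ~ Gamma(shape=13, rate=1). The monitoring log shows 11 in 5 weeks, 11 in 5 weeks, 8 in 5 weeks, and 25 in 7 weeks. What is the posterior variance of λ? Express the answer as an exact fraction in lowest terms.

Total count: 11 + 11 + 8 + 25 = 55.
Total exposure: 5 + 5 + 5 + 7 = 22 weeks.
Gamma(α, β) with Poisson data over total exposure Σt gives posterior Gamma(α+Σx, β+Σt) = Gamma(68, 23).
Posterior variance = α'/β'² = 68/529.

68/529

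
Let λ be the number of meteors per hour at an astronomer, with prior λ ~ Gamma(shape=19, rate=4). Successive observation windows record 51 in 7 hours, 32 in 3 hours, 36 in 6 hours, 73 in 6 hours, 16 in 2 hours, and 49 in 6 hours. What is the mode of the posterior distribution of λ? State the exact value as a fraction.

Total count: 51 + 32 + 36 + 73 + 16 + 49 = 257.
Total exposure: 7 + 3 + 6 + 6 + 2 + 6 = 30 hours.
Posterior: α' = 19 + 257 = 276, β' = 4 + 30 = 34.
Posterior mode = (α'−1)/β' = 275/34.

275/34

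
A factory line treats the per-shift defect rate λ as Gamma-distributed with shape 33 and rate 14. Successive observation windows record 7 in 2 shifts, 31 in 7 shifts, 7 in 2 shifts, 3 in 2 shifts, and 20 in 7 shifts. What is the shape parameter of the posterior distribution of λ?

101

Total count: 7 + 31 + 7 + 3 + 20 = 68.
Total exposure: 2 + 7 + 2 + 2 + 7 = 20 shifts.
Gamma(α, β) with Poisson data over total exposure Σt gives posterior Gamma(α+Σx, β+Σt) = Gamma(101, 34).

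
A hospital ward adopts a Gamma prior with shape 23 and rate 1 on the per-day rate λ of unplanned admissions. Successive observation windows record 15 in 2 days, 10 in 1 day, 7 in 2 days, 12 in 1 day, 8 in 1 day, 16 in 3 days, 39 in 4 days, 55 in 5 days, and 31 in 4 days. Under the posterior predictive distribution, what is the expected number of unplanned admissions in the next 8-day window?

Total count: 15 + 10 + 7 + 12 + 8 + 16 + 39 + 55 + 31 = 193.
Total exposure: 2 + 1 + 2 + 1 + 1 + 3 + 4 + 5 + 4 = 23 days.
Gamma(α, β) with Poisson data over total exposure Σt gives posterior Gamma(α+Σx, β+Σt) = Gamma(216, 24).
Predictive mean over an 8-day window = T·E[λ|data] = 8·216/24 = 72.

72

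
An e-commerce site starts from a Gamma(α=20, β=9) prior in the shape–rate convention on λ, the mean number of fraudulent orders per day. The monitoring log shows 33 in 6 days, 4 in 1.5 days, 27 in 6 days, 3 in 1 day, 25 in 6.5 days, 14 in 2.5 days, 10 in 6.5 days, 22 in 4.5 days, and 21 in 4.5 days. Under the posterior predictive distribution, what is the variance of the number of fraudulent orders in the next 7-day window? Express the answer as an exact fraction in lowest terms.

68915/2304

Total count: 33 + 4 + 27 + 3 + 25 + 14 + 10 + 22 + 21 = 159.
Total exposure: 6 + 1.5 + 6 + 1 + 6.5 + 2.5 + 6.5 + 4.5 + 4.5 = 39 days.
Conjugate update: add total count to the shape and total exposure to the rate, giving Gamma(179, 48).
The posterior predictive for a window of length T is Negative Binomial with variance T·α'·(β'+T)/β'² = 7·179·55/2304 = 68915/2304.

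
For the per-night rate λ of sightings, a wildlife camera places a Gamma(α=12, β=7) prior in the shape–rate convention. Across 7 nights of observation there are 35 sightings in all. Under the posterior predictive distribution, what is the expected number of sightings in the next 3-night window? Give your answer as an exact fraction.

141/14

Total count 35 over total exposure 7 nights.
Posterior: α' = 12 + 35 = 47, β' = 7 + 7 = 14.
Predictive mean over a 3-night window = T·E[λ|data] = 3·47/14 = 141/14.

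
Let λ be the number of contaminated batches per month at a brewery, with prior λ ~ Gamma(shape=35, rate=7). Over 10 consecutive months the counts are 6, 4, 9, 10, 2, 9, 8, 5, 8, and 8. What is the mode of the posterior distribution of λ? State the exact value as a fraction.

103/17

Total count: 6 + 4 + 9 + 10 + 2 + 9 + 8 + 5 + 8 + 8 = 69.
Total exposure: 10 months.
Gamma(α, β) with Poisson data over total exposure Σt gives posterior Gamma(α+Σx, β+Σt) = Gamma(104, 17).
Posterior mode = (α'−1)/β' = 103/17.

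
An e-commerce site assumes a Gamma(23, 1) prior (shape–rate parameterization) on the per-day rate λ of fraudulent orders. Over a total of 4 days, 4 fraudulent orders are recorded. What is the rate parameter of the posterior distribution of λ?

Total count 4 over total exposure 4 days.
Conjugate update: add total count to the shape and total exposure to the rate, giving Gamma(27, 5).

5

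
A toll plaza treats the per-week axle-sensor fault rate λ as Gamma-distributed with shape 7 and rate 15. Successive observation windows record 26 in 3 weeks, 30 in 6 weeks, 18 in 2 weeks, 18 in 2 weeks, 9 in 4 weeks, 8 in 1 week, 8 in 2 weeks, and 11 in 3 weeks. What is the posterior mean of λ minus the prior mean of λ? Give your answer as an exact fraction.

Total count: 26 + 30 + 18 + 18 + 9 + 8 + 8 + 11 = 128.
Total exposure: 3 + 6 + 2 + 2 + 4 + 1 + 2 + 3 = 23 weeks.
Posterior: α' = 7 + 128 = 135, β' = 15 + 23 = 38.
Posterior mean = 135/38 = 135/38; prior mean = 7/15 = 7/15. Difference = 135/38 − 7/15 = 1759/570.

1759/570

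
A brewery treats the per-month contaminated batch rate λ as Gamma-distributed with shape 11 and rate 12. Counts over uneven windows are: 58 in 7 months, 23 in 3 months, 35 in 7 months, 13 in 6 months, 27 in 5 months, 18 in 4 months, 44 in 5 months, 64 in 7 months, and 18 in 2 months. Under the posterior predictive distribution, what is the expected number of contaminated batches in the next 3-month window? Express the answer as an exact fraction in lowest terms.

Total count: 58 + 23 + 35 + 13 + 27 + 18 + 44 + 64 + 18 = 300.
Total exposure: 7 + 3 + 7 + 6 + 5 + 4 + 5 + 7 + 2 = 46 months.
By Gamma–Poisson conjugacy, the posterior is Gamma(α + Σx, β + Σt) = Gamma(11 + 300, 12 + 46) = Gamma(311, 58).
Predictive mean over a 3-month window = T·E[λ|data] = 3·311/58 = 933/58.

933/58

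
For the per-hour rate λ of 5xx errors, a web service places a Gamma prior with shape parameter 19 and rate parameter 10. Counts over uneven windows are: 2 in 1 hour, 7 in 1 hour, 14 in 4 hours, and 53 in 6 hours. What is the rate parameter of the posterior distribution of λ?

22

Total count: 2 + 7 + 14 + 53 = 76.
Total exposure: 1 + 1 + 4 + 6 = 12 hours.
The Gamma prior is conjugate for the Poisson rate, so λ | data ~ Gamma(19+76, 10+12) = Gamma(95, 22).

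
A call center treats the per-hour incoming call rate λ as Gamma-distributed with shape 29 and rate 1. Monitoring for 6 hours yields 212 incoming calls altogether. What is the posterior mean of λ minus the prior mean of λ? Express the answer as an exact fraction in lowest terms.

Total count 212 over total exposure 6 hours.
Conjugate update: add total count to the shape and total exposure to the rate, giving Gamma(241, 7).
Posterior mean = 241/7 = 241/7; prior mean = 29/1 = 29. Difference = 241/7 − 29 = 38/7.

38/7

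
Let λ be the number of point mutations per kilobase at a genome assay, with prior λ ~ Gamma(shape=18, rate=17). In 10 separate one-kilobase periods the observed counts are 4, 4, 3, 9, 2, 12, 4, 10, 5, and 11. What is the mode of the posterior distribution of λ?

3

Total count: 4 + 4 + 3 + 9 + 2 + 12 + 4 + 10 + 5 + 11 = 64.
Total exposure: 10 kilobases.
By Gamma–Poisson conjugacy, the posterior is Gamma(α + Σx, β + Σt) = Gamma(18 + 64, 17 + 10) = Gamma(82, 27).
Posterior mode = (α'−1)/β' = 81/27 = 3.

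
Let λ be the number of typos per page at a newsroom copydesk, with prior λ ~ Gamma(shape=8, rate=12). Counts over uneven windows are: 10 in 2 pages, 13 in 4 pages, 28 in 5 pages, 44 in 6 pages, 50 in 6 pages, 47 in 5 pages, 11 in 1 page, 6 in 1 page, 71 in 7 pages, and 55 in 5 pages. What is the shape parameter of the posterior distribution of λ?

343

Total count: 10 + 13 + 28 + 44 + 50 + 47 + 11 + 6 + 71 + 55 = 335.
Total exposure: 2 + 4 + 5 + 6 + 6 + 5 + 1 + 1 + 7 + 5 = 42 pages.
The Gamma prior is conjugate for the Poisson rate, so λ | data ~ Gamma(8+335, 12+42) = Gamma(343, 54).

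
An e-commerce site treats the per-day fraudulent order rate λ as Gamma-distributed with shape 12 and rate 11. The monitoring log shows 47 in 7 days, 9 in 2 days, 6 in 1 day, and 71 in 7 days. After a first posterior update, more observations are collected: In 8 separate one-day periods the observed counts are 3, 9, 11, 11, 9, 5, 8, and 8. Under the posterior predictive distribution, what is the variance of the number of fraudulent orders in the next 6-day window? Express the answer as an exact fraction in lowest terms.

1463/36

Total count: 47 + 9 + 6 + 71 = 133.
Total exposure: 7 + 2 + 1 + 7 = 17 days.
After the first batch: Gamma(12 + 133, 11 + 17) = Gamma(145, 28).
Total count: 3 + 9 + 11 + 11 + 9 + 5 + 8 + 8 = 64.
Total exposure: 8 days.
After the second batch: Gamma(145 + 64, 28 + 8) = Gamma(209, 36).
The posterior predictive for a window of length T is Negative Binomial with variance T·α'·(β'+T)/β'² = 6·209·42/1296 = 1463/36.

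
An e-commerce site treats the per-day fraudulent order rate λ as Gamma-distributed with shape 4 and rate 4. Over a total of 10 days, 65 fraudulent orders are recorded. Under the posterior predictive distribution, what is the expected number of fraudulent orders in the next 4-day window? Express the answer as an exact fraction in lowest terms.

Total count 65 over total exposure 10 days.
The Gamma prior is conjugate for the Poisson rate, so λ | data ~ Gamma(4+65, 4+10) = Gamma(69, 14).
Predictive mean over a 4-day window = T·E[λ|data] = 4·69/14 = 138/7.

138/7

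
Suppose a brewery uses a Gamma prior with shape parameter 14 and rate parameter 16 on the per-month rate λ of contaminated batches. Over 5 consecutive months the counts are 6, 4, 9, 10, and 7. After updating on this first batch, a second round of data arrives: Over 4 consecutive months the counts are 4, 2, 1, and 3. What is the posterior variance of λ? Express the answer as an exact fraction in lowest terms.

12/125

Total count: 6 + 4 + 9 + 10 + 7 = 36.
Total exposure: 5 months.
After the first batch: Gamma(14 + 36, 16 + 5) = Gamma(50, 21).
Total count: 4 + 2 + 1 + 3 = 10.
Total exposure: 4 months.
After the second batch: Gamma(50 + 10, 21 + 4) = Gamma(60, 25).
Posterior variance = α'/β'² = 60/625 = 12/125.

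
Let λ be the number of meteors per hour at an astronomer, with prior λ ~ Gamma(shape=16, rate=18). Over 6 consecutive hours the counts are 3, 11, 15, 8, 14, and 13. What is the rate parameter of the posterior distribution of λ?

Total count: 3 + 11 + 15 + 8 + 14 + 13 = 64.
Total exposure: 6 hours.
The Gamma prior is conjugate for the Poisson rate, so λ | data ~ Gamma(16+64, 18+6) = Gamma(80, 24).

24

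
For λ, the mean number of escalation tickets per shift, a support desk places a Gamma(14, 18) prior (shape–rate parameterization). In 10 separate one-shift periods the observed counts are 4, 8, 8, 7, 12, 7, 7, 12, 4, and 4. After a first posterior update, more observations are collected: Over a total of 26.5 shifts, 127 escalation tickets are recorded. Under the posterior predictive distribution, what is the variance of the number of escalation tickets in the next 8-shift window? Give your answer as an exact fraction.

Total count: 4 + 8 + 8 + 7 + 12 + 7 + 7 + 12 + 4 + 4 = 73.
Total exposure: 10 shifts.
After the first batch: Gamma(14 + 73, 18 + 10) = Gamma(87, 28).
Total count 127 over total exposure 26.5 shifts.
After the second batch: Gamma(87 + 127, 28 + 26.5) = Gamma(214, 109/2).
The posterior predictive for a window of length T is Negative Binomial with variance T·α'·(β'+T)/β'² = 8·214·(125/2)/(11881/4) = 428000/11881.

428000/11881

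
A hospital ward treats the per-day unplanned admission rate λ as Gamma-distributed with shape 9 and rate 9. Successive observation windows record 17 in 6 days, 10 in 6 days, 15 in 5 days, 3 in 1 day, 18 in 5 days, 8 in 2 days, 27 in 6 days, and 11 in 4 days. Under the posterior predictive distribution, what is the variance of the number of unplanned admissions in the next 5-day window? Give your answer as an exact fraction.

14455/968

Total count: 17 + 10 + 15 + 3 + 18 + 8 + 27 + 11 = 109.
Total exposure: 6 + 6 + 5 + 1 + 5 + 2 + 6 + 4 = 35 days.
By Gamma–Poisson conjugacy, the posterior is Gamma(α + Σx, β + Σt) = Gamma(9 + 109, 9 + 35) = Gamma(118, 44).
The posterior predictive for a window of length T is Negative Binomial with variance T·α'·(β'+T)/β'² = 5·118·49/1936 = 14455/968.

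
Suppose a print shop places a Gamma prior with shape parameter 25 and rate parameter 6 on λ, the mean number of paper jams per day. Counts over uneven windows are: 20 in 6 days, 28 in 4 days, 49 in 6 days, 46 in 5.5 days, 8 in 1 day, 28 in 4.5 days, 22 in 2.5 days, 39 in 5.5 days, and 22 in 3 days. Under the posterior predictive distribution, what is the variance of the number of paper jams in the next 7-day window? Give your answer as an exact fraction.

Total count: 20 + 28 + 49 + 46 + 8 + 28 + 22 + 39 + 22 = 262.
Total exposure: 6 + 4 + 6 + 5.5 + 1 + 4.5 + 2.5 + 5.5 + 3 = 38 days.
Posterior: α' = 25 + 262 = 287, β' = 6 + 38 = 44.
The posterior predictive for a window of length T is Negative Binomial with variance T·α'·(β'+T)/β'² = 7·287·51/1936 = 102459/1936.

102459/1936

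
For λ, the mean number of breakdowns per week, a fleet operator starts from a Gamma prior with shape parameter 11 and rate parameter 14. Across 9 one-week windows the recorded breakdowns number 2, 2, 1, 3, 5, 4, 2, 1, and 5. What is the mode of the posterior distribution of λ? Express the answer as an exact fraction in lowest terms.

35/23

Total count: 2 + 2 + 1 + 3 + 5 + 4 + 2 + 1 + 5 = 25.
Total exposure: 9 weeks.
Posterior: α' = 11 + 25 = 36, β' = 14 + 9 = 23.
Posterior mode = (α'−1)/β' = 35/23.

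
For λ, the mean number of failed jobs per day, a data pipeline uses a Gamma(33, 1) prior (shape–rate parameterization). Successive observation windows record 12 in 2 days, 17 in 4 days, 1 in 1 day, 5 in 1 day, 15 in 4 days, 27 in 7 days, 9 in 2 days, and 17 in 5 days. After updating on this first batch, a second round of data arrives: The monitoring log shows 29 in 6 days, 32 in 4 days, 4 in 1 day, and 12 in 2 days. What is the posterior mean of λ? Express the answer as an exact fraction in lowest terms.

213/40

Total count: 12 + 17 + 1 + 5 + 15 + 27 + 9 + 17 = 103.
Total exposure: 2 + 4 + 1 + 1 + 4 + 7 + 2 + 5 = 26 days.
After the first batch: Gamma(33 + 103, 1 + 26) = Gamma(136, 27).
Total count: 29 + 32 + 4 + 12 = 77.
Total exposure: 6 + 4 + 1 + 2 = 13 days.
After the second batch: Gamma(136 + 77, 27 + 13) = Gamma(213, 40).
Posterior mean = α'/β' = 213/40.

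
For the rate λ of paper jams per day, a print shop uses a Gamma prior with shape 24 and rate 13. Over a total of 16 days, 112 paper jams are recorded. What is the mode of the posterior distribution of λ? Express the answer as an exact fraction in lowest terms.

135/29

Total count 112 over total exposure 16 days.
Conjugate update: add total count to the shape and total exposure to the rate, giving Gamma(136, 29).
Posterior mode = (α'−1)/β' = 135/29.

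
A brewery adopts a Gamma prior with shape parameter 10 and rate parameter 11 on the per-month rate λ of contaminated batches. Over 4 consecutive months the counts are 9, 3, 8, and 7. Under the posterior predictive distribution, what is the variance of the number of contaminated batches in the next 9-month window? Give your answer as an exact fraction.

888/25

Total count: 9 + 3 + 8 + 7 = 27.
Total exposure: 4 months.
By Gamma–Poisson conjugacy, the posterior is Gamma(α + Σx, β + Σt) = Gamma(10 + 27, 11 + 4) = Gamma(37, 15).
The posterior predictive for a window of length T is Negative Binomial with variance T·α'·(β'+T)/β'² = 9·37·24/225 = 888/25.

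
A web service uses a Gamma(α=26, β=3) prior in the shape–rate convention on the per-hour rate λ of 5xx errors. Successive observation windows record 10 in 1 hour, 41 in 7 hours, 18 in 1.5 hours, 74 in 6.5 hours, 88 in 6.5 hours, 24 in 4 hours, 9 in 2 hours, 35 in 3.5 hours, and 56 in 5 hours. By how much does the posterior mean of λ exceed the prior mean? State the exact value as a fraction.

Total count: 10 + 41 + 18 + 74 + 88 + 24 + 9 + 35 + 56 = 355.
Total exposure: 1 + 7 + 1.5 + 6.5 + 6.5 + 4 + 2 + 3.5 + 5 = 37 hours.
The Gamma prior is conjugate for the Poisson rate, so λ | data ~ Gamma(26+355, 3+37) = Gamma(381, 40).
Posterior mean = 381/40 = 381/40; prior mean = 26/3 = 26/3. Difference = 381/40 − 26/3 = 103/120.

103/120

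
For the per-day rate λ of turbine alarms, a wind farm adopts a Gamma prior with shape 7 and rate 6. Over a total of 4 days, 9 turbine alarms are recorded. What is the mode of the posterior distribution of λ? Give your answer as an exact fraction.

Total count 9 over total exposure 4 days.
Posterior: α' = 7 + 9 = 16, β' = 6 + 4 = 10.
Posterior mode = (α'−1)/β' = 15/10 = 3/2.

3/2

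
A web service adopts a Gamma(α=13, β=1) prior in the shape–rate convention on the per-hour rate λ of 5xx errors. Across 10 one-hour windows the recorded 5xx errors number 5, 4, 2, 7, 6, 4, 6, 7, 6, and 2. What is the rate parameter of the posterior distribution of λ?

Total count: 5 + 4 + 2 + 7 + 6 + 4 + 6 + 7 + 6 + 2 = 49.
Total exposure: 10 hours.
Conjugate update: add total count to the shape and total exposure to the rate, giving Gamma(62, 11).

11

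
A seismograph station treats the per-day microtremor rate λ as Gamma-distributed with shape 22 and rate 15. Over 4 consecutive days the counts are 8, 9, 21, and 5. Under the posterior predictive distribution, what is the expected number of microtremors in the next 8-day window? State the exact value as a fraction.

Total count: 8 + 9 + 21 + 5 = 43.
Total exposure: 4 days.
By Gamma–Poisson conjugacy, the posterior is Gamma(α + Σx, β + Σt) = Gamma(22 + 43, 15 + 4) = Gamma(65, 19).
Predictive mean over an 8-day window = T·E[λ|data] = 8·65/19 = 520/19.

520/19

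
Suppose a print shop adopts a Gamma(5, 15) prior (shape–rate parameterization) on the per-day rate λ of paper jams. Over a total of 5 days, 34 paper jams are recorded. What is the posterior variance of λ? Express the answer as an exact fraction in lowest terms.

39/400

Total count 34 over total exposure 5 days.
Posterior: α' = 5 + 34 = 39, β' = 15 + 5 = 20.
Posterior variance = α'/β'² = 39/400.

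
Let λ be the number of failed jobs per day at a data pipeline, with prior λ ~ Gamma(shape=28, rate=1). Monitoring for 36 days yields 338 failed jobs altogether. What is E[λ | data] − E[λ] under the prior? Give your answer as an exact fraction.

Total count 338 over total exposure 36 days.
Conjugate update: add total count to the shape and total exposure to the rate, giving Gamma(366, 37).
Posterior mean = 366/37 = 366/37; prior mean = 28/1 = 28. Difference = 366/37 − 28 = -670/37.

-670/37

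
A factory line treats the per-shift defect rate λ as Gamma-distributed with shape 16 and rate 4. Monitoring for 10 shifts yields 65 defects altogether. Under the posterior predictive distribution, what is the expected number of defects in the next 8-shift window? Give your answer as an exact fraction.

324/7

Total count 65 over total exposure 10 shifts.
The Gamma prior is conjugate for the Poisson rate, so λ | data ~ Gamma(16+65, 4+10) = Gamma(81, 14).
Predictive mean over an 8-shift window = T·E[λ|data] = 8·81/14 = 324/7.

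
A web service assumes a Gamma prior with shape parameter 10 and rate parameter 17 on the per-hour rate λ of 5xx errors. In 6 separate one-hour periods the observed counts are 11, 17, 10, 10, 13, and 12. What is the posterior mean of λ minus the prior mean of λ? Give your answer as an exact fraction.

Total count: 11 + 17 + 10 + 10 + 13 + 12 = 73.
Total exposure: 6 hours.
Conjugate update: add total count to the shape and total exposure to the rate, giving Gamma(83, 23).
Posterior mean = 83/23 = 83/23; prior mean = 10/17 = 10/17. Difference = 83/23 − 10/17 = 1181/391.

1181/391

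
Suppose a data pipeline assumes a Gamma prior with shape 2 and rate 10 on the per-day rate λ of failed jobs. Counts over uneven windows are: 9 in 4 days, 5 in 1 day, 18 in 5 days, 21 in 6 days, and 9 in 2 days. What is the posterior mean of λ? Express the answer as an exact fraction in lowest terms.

Total count: 9 + 5 + 18 + 21 + 9 = 62.
Total exposure: 4 + 1 + 5 + 6 + 2 = 18 days.
The Gamma prior is conjugate for the Poisson rate, so λ | data ~ Gamma(2+62, 10+18) = Gamma(64, 28).
Posterior mean = α'/β' = 64/28 = 16/7.

16/7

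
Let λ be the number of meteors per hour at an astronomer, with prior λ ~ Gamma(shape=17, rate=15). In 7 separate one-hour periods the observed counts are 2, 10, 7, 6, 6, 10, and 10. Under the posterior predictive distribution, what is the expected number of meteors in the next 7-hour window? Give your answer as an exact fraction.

Total count: 2 + 10 + 7 + 6 + 6 + 10 + 10 = 51.
Total exposure: 7 hours.
By Gamma–Poisson conjugacy, the posterior is Gamma(α + Σx, β + Σt) = Gamma(17 + 51, 15 + 7) = Gamma(68, 22).
Predictive mean over a 7-hour window = T·E[λ|data] = 7·68/22 = 238/11.

238/11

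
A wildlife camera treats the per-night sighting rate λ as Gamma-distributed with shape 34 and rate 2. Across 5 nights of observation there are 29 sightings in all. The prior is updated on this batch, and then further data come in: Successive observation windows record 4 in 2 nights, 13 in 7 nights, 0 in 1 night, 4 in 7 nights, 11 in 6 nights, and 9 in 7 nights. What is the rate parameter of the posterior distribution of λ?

37

Total count 29 over total exposure 5 nights.
After the first batch: Gamma(34 + 29, 2 + 5) = Gamma(63, 7).
Total count: 4 + 13 + 0 + 4 + 11 + 9 = 41.
Total exposure: 2 + 7 + 1 + 7 + 6 + 7 = 30 nights.
After the second batch: Gamma(63 + 41, 7 + 30) = Gamma(104, 37).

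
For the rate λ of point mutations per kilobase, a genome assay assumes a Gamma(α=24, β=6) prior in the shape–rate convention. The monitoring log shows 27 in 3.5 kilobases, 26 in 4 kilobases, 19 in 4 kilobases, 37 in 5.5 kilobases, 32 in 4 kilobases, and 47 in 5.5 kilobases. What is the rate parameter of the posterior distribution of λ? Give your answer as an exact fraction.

65/2

Total count: 27 + 26 + 19 + 37 + 32 + 47 = 188.
Total exposure: 3.5 + 4 + 4 + 5.5 + 4 + 5.5 = 26.5 kilobases.
Gamma(α, β) with Poisson data over total exposure Σt gives posterior Gamma(α+Σx, β+Σt) = Gamma(212, 65/2).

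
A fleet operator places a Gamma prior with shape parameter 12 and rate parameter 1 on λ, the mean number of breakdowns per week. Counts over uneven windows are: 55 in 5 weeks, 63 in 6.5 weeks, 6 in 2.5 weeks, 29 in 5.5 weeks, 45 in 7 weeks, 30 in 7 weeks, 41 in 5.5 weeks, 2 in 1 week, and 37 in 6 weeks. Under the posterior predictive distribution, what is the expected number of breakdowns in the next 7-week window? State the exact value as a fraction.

2240/47

Total count: 55 + 63 + 6 + 29 + 45 + 30 + 41 + 2 + 37 = 308.
Total exposure: 5 + 6.5 + 2.5 + 5.5 + 7 + 7 + 5.5 + 1 + 6 = 46 weeks.
Conjugate update: add total count to the shape and total exposure to the rate, giving Gamma(320, 47).
Predictive mean over a 7-week window = T·E[λ|data] = 7·320/47 = 2240/47.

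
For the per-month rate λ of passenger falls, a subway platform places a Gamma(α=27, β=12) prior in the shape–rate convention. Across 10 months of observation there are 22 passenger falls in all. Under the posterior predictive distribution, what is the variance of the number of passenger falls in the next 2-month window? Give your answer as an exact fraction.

Total count 22 over total exposure 10 months.
By Gamma–Poisson conjugacy, the posterior is Gamma(α + Σx, β + Σt) = Gamma(27 + 22, 12 + 10) = Gamma(49, 22).
The posterior predictive for a window of length T is Negative Binomial with variance T·α'·(β'+T)/β'² = 2·49·24/484 = 588/121.

588/121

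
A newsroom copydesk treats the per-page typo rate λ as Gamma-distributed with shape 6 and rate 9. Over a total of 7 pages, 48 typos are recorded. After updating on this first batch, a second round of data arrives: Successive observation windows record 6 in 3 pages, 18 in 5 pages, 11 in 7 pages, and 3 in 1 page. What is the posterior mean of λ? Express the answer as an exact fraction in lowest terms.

23/8

Total count 48 over total exposure 7 pages.
After the first batch: Gamma(6 + 48, 9 + 7) = Gamma(54, 16).
Total count: 6 + 18 + 11 + 3 = 38.
Total exposure: 3 + 5 + 7 + 1 = 16 pages.
After the second batch: Gamma(54 + 38, 16 + 16) = Gamma(92, 32).
Posterior mean = α'/β' = 92/32 = 23/8.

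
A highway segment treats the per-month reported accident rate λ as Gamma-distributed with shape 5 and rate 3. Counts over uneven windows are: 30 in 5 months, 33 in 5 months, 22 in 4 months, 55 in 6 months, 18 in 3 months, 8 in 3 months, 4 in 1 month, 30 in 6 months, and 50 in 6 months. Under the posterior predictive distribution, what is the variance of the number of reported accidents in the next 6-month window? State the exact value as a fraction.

2040/49

Total count: 30 + 33 + 22 + 55 + 18 + 8 + 4 + 30 + 50 = 250.
Total exposure: 5 + 5 + 4 + 6 + 3 + 3 + 1 + 6 + 6 = 39 months.
By Gamma–Poisson conjugacy, the posterior is Gamma(α + Σx, β + Σt) = Gamma(5 + 250, 3 + 39) = Gamma(255, 42).
The posterior predictive for a window of length T is Negative Binomial with variance T·α'·(β'+T)/β'² = 6·255·48/1764 = 2040/49.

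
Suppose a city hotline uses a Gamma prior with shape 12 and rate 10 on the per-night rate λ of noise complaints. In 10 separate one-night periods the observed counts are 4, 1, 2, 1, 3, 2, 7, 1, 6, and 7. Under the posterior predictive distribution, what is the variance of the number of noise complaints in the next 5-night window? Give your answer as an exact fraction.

Total count: 4 + 1 + 2 + 1 + 3 + 2 + 7 + 1 + 6 + 7 = 34.
Total exposure: 10 nights.
By Gamma–Poisson conjugacy, the posterior is Gamma(α + Σx, β + Σt) = Gamma(12 + 34, 10 + 10) = Gamma(46, 20).
The posterior predictive for a window of length T is Negative Binomial with variance T·α'·(β'+T)/β'² = 5·46·25/400 = 115/8.

115/8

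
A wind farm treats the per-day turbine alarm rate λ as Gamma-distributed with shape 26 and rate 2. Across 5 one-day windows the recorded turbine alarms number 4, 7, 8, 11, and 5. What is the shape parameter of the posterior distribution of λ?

61

Total count: 4 + 7 + 8 + 11 + 5 = 35.
Total exposure: 5 days.
By Gamma–Poisson conjugacy, the posterior is Gamma(α + Σx, β + Σt) = Gamma(26 + 35, 2 + 5) = Gamma(61, 7).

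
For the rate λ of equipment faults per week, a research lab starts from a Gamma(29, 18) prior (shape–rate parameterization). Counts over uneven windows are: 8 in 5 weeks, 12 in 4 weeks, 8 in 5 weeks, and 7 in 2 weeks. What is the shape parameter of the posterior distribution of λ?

64

Total count: 8 + 12 + 8 + 7 = 35.
Total exposure: 5 + 4 + 5 + 2 = 16 weeks.
Gamma(α, β) with Poisson data over total exposure Σt gives posterior Gamma(α+Σx, β+Σt) = Gamma(64, 34).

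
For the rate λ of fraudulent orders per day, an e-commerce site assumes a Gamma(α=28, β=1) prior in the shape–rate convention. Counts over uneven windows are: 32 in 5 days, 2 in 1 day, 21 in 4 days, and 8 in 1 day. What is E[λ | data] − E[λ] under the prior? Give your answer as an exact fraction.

-245/12

Total count: 32 + 2 + 21 + 8 = 63.
Total exposure: 5 + 1 + 4 + 1 = 11 days.
Conjugate update: add total count to the shape and total exposure to the rate, giving Gamma(91, 12).
Posterior mean = 91/12 = 91/12; prior mean = 28/1 = 28. Difference = 91/12 − 28 = -245/12.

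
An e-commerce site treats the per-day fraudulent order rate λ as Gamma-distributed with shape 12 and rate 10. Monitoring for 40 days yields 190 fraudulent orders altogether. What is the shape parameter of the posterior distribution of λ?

Total count 190 over total exposure 40 days.
Posterior: α' = 12 + 190 = 202, β' = 10 + 40 = 50.

202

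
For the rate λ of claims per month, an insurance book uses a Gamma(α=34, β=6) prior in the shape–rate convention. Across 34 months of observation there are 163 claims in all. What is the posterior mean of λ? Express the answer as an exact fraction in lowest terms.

Total count 163 over total exposure 34 months.
The Gamma prior is conjugate for the Poisson rate, so λ | data ~ Gamma(34+163, 6+34) = Gamma(197, 40).
Posterior mean = α'/β' = 197/40.

197/40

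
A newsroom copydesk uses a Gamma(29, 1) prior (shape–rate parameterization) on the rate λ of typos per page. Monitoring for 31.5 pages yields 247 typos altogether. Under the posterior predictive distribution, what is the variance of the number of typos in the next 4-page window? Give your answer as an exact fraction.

161184/4225

Total count 247 over total exposure 31.5 pages.
Conjugate update: add total count to the shape and total exposure to the rate, giving Gamma(276, 65/2).
The posterior predictive for a window of length T is Negative Binomial with variance T·α'·(β'+T)/β'² = 4·276·(73/2)/(4225/4) = 161184/4225.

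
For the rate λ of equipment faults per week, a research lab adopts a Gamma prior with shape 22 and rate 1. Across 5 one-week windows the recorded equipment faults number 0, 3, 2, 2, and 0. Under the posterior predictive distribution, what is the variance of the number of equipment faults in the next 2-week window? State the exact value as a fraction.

116/9

Total count: 0 + 3 + 2 + 2 + 0 = 7.
Total exposure: 5 weeks.
Gamma(α, β) with Poisson data over total exposure Σt gives posterior Gamma(α+Σx, β+Σt) = Gamma(29, 6).
The posterior predictive for a window of length T is Negative Binomial with variance T·α'·(β'+T)/β'² = 2·29·8/36 = 116/9.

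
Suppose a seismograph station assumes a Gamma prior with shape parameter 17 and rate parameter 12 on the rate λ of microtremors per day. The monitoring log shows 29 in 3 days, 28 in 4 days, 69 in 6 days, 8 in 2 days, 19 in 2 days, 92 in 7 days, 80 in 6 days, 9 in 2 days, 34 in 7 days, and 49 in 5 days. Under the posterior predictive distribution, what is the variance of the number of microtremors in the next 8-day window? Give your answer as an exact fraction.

496/7

Total count: 29 + 28 + 69 + 8 + 19 + 92 + 80 + 9 + 34 + 49 = 417.
Total exposure: 3 + 4 + 6 + 2 + 2 + 7 + 6 + 2 + 7 + 5 = 44 days.
By Gamma–Poisson conjugacy, the posterior is Gamma(α + Σx, β + Σt) = Gamma(17 + 417, 12 + 44) = Gamma(434, 56).
The posterior predictive for a window of length T is Negative Binomial with variance T·α'·(β'+T)/β'² = 8·434·64/3136 = 496/7.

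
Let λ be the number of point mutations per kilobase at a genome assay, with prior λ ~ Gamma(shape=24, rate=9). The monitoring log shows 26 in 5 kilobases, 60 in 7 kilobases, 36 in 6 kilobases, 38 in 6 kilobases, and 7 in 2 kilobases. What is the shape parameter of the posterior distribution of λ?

Total count: 26 + 60 + 36 + 38 + 7 = 167.
Total exposure: 5 + 7 + 6 + 6 + 2 = 26 kilobases.
By Gamma–Poisson conjugacy, the posterior is Gamma(α + Σx, β + Σt) = Gamma(24 + 167, 9 + 26) = Gamma(191, 35).

191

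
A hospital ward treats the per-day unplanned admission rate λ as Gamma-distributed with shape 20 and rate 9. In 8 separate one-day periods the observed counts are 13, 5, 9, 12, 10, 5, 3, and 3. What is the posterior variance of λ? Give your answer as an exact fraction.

Total count: 13 + 5 + 9 + 12 + 10 + 5 + 3 + 3 = 60.
Total exposure: 8 days.
By Gamma–Poisson conjugacy, the posterior is Gamma(α + Σx, β + Σt) = Gamma(20 + 60, 9 + 8) = Gamma(80, 17).
Posterior variance = α'/β'² = 80/289.

80/289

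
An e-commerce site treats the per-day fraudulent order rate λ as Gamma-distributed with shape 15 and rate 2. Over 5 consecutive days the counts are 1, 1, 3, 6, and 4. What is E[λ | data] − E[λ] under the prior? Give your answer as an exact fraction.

-45/14

Total count: 1 + 1 + 3 + 6 + 4 = 15.
Total exposure: 5 days.
The Gamma prior is conjugate for the Poisson rate, so λ | data ~ Gamma(15+15, 2+5) = Gamma(30, 7).
Posterior mean = 30/7 = 30/7; prior mean = 15/2 = 15/2. Difference = 30/7 − 15/2 = -45/14.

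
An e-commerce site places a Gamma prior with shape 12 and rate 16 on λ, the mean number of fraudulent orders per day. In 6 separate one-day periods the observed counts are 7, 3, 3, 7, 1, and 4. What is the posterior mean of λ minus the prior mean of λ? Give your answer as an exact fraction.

41/44

Total count: 7 + 3 + 3 + 7 + 1 + 4 = 25.
Total exposure: 6 days.
Gamma(α, β) with Poisson data over total exposure Σt gives posterior Gamma(α+Σx, β+Σt) = Gamma(37, 22).
Posterior mean = 37/22 = 37/22; prior mean = 12/16 = 3/4. Difference = 37/22 − 3/4 = 41/44.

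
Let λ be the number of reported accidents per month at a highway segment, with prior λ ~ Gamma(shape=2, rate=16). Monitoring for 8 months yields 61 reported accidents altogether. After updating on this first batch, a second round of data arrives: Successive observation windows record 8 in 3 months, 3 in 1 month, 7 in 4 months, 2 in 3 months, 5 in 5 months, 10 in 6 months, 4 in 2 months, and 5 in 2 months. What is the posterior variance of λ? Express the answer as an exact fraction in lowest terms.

Total count 61 over total exposure 8 months.
After the first batch: Gamma(2 + 61, 16 + 8) = Gamma(63, 24).
Total count: 8 + 3 + 7 + 2 + 5 + 10 + 4 + 5 = 44.
Total exposure: 3 + 1 + 4 + 3 + 5 + 6 + 2 + 2 = 26 months.
After the second batch: Gamma(63 + 44, 24 + 26) = Gamma(107, 50).
Posterior variance = α'/β'² = 107/2500.

107/2500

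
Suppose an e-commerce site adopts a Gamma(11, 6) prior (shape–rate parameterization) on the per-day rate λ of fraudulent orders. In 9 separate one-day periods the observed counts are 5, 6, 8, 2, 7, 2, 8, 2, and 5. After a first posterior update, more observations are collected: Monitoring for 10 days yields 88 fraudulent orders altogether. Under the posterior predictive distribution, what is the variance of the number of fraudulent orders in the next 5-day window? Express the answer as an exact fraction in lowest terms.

864/25

Total count: 5 + 6 + 8 + 2 + 7 + 2 + 8 + 2 + 5 = 45.
Total exposure: 9 days.
After the first batch: Gamma(11 + 45, 6 + 9) = Gamma(56, 15).
Total count 88 over total exposure 10 days.
After the second batch: Gamma(56 + 88, 15 + 10) = Gamma(144, 25).
The posterior predictive for a window of length T is Negative Binomial with variance T·α'·(β'+T)/β'² = 5·144·30/625 = 864/25.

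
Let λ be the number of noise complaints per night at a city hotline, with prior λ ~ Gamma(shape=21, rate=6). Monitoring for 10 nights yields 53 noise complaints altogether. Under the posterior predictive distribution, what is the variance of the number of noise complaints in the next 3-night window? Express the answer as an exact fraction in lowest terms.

2109/128

Total count 53 over total exposure 10 nights.
By Gamma–Poisson conjugacy, the posterior is Gamma(α + Σx, β + Σt) = Gamma(21 + 53, 6 + 10) = Gamma(74, 16).
The posterior predictive for a window of length T is Negative Binomial with variance T·α'·(β'+T)/β'² = 3·74·19/256 = 2109/128.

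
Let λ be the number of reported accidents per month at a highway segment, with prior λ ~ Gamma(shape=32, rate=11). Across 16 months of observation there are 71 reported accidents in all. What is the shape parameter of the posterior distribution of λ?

103

Total count 71 over total exposure 16 months.
By Gamma–Poisson conjugacy, the posterior is Gamma(α + Σx, β + Σt) = Gamma(32 + 71, 11 + 16) = Gamma(103, 27).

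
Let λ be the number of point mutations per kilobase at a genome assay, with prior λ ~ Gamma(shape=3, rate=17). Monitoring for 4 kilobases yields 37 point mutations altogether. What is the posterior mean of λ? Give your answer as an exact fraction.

Total count 37 over total exposure 4 kilobases.
Conjugate update: add total count to the shape and total exposure to the rate, giving Gamma(40, 21).
Posterior mean = α'/β' = 40/21.

40/21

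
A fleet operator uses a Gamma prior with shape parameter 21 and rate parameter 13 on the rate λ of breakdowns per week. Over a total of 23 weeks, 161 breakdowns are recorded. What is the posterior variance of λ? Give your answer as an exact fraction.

Total count 161 over total exposure 23 weeks.
By Gamma–Poisson conjugacy, the posterior is Gamma(α + Σx, β + Σt) = Gamma(21 + 161, 13 + 23) = Gamma(182, 36).
Posterior variance = α'/β'² = 182/1296 = 91/648.

91/648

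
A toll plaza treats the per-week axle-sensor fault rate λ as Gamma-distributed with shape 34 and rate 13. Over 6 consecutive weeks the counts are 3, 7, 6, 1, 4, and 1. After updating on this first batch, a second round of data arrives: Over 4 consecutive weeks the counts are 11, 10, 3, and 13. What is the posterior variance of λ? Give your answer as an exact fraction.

93/529

Total count: 3 + 7 + 6 + 1 + 4 + 1 = 22.
Total exposure: 6 weeks.
After the first batch: Gamma(34 + 22, 13 + 6) = Gamma(56, 19).
Total count: 11 + 10 + 3 + 13 = 37.
Total exposure: 4 weeks.
After the second batch: Gamma(56 + 37, 19 + 4) = Gamma(93, 23).
Posterior variance = α'/β'² = 93/529.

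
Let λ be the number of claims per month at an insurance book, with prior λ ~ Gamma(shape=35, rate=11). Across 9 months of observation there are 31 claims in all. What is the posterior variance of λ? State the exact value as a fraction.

33/200

Total count 31 over total exposure 9 months.
The Gamma prior is conjugate for the Poisson rate, so λ | data ~ Gamma(35+31, 11+9) = Gamma(66, 20).
Posterior variance = α'/β'² = 66/400 = 33/200.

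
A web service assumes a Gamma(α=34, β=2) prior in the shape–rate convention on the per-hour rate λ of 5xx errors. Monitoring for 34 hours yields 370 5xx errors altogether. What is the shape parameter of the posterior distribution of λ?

Total count 370 over total exposure 34 hours.
Posterior: α' = 34 + 370 = 404, β' = 2 + 34 = 36.

404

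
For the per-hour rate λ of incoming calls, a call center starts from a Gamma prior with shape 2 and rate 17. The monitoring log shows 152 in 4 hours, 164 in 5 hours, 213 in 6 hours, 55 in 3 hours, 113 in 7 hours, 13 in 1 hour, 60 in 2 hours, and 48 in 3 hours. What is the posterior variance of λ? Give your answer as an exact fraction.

Total count: 152 + 164 + 213 + 55 + 113 + 13 + 60 + 48 = 818.
Total exposure: 4 + 5 + 6 + 3 + 7 + 1 + 2 + 3 = 31 hours.
Gamma(α, β) with Poisson data over total exposure Σt gives posterior Gamma(α+Σx, β+Σt) = Gamma(820, 48).
Posterior variance = α'/β'² = 820/2304 = 205/576.

205/576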